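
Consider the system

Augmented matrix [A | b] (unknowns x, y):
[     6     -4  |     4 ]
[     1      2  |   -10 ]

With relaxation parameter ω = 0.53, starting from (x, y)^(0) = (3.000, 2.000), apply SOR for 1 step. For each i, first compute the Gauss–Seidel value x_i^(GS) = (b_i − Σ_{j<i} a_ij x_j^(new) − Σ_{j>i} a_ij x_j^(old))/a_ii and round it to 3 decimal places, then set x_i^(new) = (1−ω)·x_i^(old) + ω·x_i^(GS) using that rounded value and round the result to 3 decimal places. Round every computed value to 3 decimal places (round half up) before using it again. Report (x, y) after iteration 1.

(2.470, -2.365)

Iteration 1:
  x: GS value = (4 - (-4)·2.000) / (6) = 2.000;  x ← (1−ω)·3.000 + ω·2.000 = 2.470
  y: GS value = (-10 - (1)·2.470) / (2) = -6.235;  y ← (1−ω)·2.000 + ω·-6.235 = -2.365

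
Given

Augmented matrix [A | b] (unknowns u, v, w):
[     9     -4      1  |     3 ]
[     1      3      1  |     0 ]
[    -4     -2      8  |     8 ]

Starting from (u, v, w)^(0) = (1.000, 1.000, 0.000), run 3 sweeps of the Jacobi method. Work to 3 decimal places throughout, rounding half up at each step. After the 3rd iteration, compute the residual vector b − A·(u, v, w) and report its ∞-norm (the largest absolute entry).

Iteration 1:
  u = (3 - (-4)·1.000 - (1)·0.000) / (9) = 0.778
  v = (0 - (1)·1.000 - (1)·0.000) / (3) = -0.333
  w = (8 - (-4)·1.000 - (-2)·1.000) / (8) = 1.750
Iteration 2:
  u = (3 - (-4)·-0.333 - (1)·1.750) / (9) = -0.009
  v = (0 - (1)·0.778 - (1)·1.750) / (3) = -0.843
  w = (8 - (-4)·0.778 - (-2)·-0.333) / (8) = 1.306
Iteration 3:
  u = (3 - (-4)·-0.843 - (1)·1.306) / (9) = -0.186
  v = (0 - (1)·-0.009 - (1)·1.306) / (3) = -0.432
  w = (8 - (-4)·-0.009 - (-2)·-0.843) / (8) = 0.785
Residual b − A·x = (2.161, 0.697, 0.112); ∞-norm = 2.161

2.161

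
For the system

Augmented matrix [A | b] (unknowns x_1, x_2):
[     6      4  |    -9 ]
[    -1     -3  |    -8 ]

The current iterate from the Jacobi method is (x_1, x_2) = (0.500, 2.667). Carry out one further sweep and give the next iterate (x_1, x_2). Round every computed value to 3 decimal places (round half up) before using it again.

One sweep:
  x_1 = (-9 - (4)·2.667) / (6) = -3.278
  x_2 = (-8 - (-1)·0.500) / (-3) = 2.500

(-3.278, 2.500)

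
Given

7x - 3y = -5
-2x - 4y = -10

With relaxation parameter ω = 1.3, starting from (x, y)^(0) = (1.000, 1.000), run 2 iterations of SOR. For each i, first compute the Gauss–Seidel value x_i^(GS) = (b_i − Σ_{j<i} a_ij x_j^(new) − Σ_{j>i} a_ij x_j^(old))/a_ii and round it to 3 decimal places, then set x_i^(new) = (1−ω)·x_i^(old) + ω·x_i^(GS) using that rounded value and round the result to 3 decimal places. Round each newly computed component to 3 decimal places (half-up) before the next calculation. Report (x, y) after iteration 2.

(1.160, 1.480)

Iteration 1:
  x: GS value = (-5 - (-3)·1.000) / (7) = -0.286;  x ← (1−ω)·1.000 + ω·-0.286 = -0.672
  y: GS value = (-10 - (-2)·-0.672) / (-4) = 2.836;  y ← (1−ω)·1.000 + ω·2.836 = 3.387
Iteration 2:
  x: GS value = (-5 - (-3)·3.387) / (7) = 0.737;  x ← (1−ω)·-0.672 + ω·0.737 = 1.160
  y: GS value = (-10 - (-2)·1.160) / (-4) = 1.920;  y ← (1−ω)·3.387 + ω·1.920 = 1.480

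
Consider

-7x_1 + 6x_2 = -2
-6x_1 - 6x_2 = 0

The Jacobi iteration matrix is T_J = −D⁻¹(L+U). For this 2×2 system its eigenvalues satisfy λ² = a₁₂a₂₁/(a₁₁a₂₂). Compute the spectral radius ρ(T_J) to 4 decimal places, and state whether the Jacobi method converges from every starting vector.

a₁₂a₂₁/(a₁₁a₂₂) = (6)·(-6) / ((-7)·(-6)) = -0.857143
ρ = √|-0.857143| = √0.857143 = 0.9258
ρ < 1, so Jacobi converges

0.9258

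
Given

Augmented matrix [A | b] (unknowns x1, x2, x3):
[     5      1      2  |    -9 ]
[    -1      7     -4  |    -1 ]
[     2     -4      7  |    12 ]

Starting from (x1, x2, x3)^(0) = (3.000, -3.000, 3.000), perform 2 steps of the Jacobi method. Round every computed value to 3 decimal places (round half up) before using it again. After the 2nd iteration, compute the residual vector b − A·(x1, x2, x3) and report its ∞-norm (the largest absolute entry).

18.140

Iteration 1:
  x1 = (-9 - (1)·-3.000 - (2)·3.000) / (5) = -2.400
  x2 = (-1 - (-1)·3.000 - (-4)·3.000) / (7) = 2.000
  x3 = (12 - (2)·3.000 - (-4)·-3.000) / (7) = -0.857
Iteration 2:
  x1 = (-9 - (1)·2.000 - (2)·-0.857) / (5) = -1.857
  x2 = (-1 - (-1)·-2.400 - (-4)·-0.857) / (7) = -0.975
  x3 = (12 - (2)·-2.400 - (-4)·2.000) / (7) = 3.543
Residual b − A·x = (-5.826, 18.140, -12.987); ∞-norm = 18.140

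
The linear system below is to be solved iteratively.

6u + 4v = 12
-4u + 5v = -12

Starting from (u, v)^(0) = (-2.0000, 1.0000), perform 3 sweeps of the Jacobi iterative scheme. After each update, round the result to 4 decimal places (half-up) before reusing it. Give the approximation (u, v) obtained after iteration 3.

Iteration 1:
  u = (12 - (4)·1.0000) / (6) = 1.3333
  v = (-12 - (-4)·-2.0000) / (5) = -4.0000
Iteration 2:
  u = (12 - (4)·-4.0000) / (6) = 4.6667
  v = (-12 - (-4)·1.3333) / (5) = -1.3334
Iteration 3:
  u = (12 - (4)·-1.3334) / (6) = 2.8889
  v = (-12 - (-4)·4.6667) / (5) = 1.3334

(2.8889, 1.3334)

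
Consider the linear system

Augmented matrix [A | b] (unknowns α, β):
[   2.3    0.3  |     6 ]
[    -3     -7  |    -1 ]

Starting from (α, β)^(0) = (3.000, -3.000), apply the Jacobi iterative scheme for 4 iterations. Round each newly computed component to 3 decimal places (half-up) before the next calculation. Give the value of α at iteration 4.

Iteration 1:
  α = (6 - (0.3)·-3.000) / (2.3) = 3.000
  β = (-1 - (-3)·3.000) / (-7) = -1.143
Iteration 2:
  α = (6 - (0.3)·-1.143) / (2.3) = 2.758
  β = (-1 - (-3)·3.000) / (-7) = -1.143
Iteration 3:
  α = (6 - (0.3)·-1.143) / (2.3) = 2.758
  β = (-1 - (-3)·2.758) / (-7) = -1.039
Iteration 4:
  α = (6 - (0.3)·-1.039) / (2.3) = 2.744
  β = (-1 - (-3)·2.758) / (-7) = -1.039

2.744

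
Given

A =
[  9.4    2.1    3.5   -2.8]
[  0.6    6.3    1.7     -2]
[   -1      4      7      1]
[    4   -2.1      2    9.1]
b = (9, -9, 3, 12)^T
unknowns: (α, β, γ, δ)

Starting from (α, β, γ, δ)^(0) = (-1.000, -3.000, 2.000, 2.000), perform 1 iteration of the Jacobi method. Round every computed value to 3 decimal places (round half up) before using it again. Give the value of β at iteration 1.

Iteration 1:
  α = (9 - (2.1)·-3.000 - (3.5)·2.000 - (-2.8)·2.000) / (9.4) = 1.479
  β = (-9 - (0.6)·-1.000 - (1.7)·2.000 - (-2)·2.000) / (6.3) = -1.238
  γ = (3 - (-1)·-1.000 - (4)·-3.000 - (1)·2.000) / (7) = 1.714
  δ = (12 - (4)·-1.000 - (-2.1)·-3.000 - (2)·2.000) / (9.1) = 0.626

-1.238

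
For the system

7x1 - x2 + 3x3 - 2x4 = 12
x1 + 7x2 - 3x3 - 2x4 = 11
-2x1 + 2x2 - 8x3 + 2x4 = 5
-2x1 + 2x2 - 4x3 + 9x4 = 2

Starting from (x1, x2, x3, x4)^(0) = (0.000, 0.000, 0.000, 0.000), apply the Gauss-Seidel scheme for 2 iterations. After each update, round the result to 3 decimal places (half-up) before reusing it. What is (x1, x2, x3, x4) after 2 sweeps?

(2.210, 0.943, -0.945, 0.084)

Iteration 1:
  x1 = (12 - (-1)·0.000 - (3)·0.000 - (-2)·0.000) / (7) = 1.714
  x2 = (11 - (1)·1.714 - (-3)·0.000 - (-2)·0.000) / (7) = 1.327
  x3 = (5 - (-2)·1.714 - (2)·1.327 - (2)·0.000) / (-8) = -0.722
  x4 = (2 - (-2)·1.714 - (2)·1.327 - (-4)·-0.722) / (9) = -0.013
Iteration 2:
  x1 = (12 - (-1)·1.327 - (3)·-0.722 - (-2)·-0.013) / (7) = 2.210
  x2 = (11 - (1)·2.210 - (-3)·-0.722 - (-2)·-0.013) / (7) = 0.943
  x3 = (5 - (-2)·2.210 - (2)·0.943 - (2)·-0.013) / (-8) = -0.945
  x4 = (2 - (-2)·2.210 - (2)·0.943 - (-4)·-0.945) / (9) = 0.084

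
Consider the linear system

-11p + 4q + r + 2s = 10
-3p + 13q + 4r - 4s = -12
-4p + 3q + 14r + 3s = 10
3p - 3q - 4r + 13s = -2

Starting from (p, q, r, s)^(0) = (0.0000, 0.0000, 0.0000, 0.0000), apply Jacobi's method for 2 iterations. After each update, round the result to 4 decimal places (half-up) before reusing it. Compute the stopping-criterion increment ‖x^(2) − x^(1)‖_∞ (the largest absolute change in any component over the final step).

0.4769

Iteration 1:
  p = (10 - (4)·0.0000 - (1)·0.0000 - (2)·0.0000) / (-11) = -0.9091
  q = (-12 - (-3)·0.0000 - (4)·0.0000 - (-4)·0.0000) / (13) = -0.9231
  r = (10 - (-4)·0.0000 - (3)·0.0000 - (3)·0.0000) / (14) = 0.7143
  s = (-2 - (3)·0.0000 - (-3)·0.0000 - (-4)·0.0000) / (13) = -0.1538
Iteration 2:
  p = (10 - (4)·-0.9231 - (1)·0.7143 - (2)·-0.1538) / (-11) = -1.2078
  q = (-12 - (-3)·-0.9091 - (4)·0.7143 - (-4)·-0.1538) / (13) = -1.4000
  r = (10 - (-4)·-0.9091 - (3)·-0.9231 - (3)·-0.1538) / (14) = 0.6853
  s = (-2 - (3)·-0.9091 - (-3)·-0.9231 - (-4)·0.7143) / (13) = 0.0627
Change: (-0.2987, -0.4769, -0.0290, 0.2165) → max |·| = 0.4769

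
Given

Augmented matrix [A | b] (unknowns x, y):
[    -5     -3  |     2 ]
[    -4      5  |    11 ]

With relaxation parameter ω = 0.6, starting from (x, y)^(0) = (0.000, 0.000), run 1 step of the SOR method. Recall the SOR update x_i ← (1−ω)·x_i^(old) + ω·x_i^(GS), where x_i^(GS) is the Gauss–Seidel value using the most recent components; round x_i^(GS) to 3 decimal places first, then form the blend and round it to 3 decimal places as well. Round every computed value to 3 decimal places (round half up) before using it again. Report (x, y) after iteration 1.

Iteration 1:
  x: GS value = (2 - (-3)·0.000) / (-5) = -0.400;  x ← (1−ω)·0.000 + ω·-0.400 = -0.240
  y: GS value = (11 - (-4)·-0.240) / (5) = 2.008;  y ← (1−ω)·0.000 + ω·2.008 = 1.205

(-0.240, 1.205)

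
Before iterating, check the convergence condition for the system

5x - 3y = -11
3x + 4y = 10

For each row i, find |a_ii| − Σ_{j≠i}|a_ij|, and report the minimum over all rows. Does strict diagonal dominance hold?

row 1: |5| − (3) = 2
row 2: |4| − (3) = 1
minimum over rows = 1 → strictly diagonally dominant (convergence guaranteed)

1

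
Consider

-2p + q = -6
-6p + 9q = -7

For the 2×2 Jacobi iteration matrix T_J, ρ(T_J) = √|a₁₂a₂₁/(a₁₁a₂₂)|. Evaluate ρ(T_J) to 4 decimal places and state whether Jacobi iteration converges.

a₁₂a₂₁/(a₁₁a₂₂) = (1)·(-6) / ((-2)·(9)) = 0.333333
ρ = √|0.333333| = √0.333333 = 0.5774
ρ < 1, so Jacobi converges

0.5774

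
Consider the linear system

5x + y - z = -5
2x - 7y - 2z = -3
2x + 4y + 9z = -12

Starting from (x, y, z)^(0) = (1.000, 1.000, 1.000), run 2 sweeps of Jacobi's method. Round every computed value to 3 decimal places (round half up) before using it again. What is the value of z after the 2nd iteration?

-1.302

Iteration 1:
  x = (-5 - (1)·1.000 - (-1)·1.000) / (5) = -1.000
  y = (-3 - (2)·1.000 - (-2)·1.000) / (-7) = 0.429
  z = (-12 - (2)·1.000 - (4)·1.000) / (9) = -2.000
Iteration 2:
  x = (-5 - (1)·0.429 - (-1)·-2.000) / (5) = -1.486
  y = (-3 - (2)·-1.000 - (-2)·-2.000) / (-7) = 0.714
  z = (-12 - (2)·-1.000 - (4)·0.429) / (9) = -1.302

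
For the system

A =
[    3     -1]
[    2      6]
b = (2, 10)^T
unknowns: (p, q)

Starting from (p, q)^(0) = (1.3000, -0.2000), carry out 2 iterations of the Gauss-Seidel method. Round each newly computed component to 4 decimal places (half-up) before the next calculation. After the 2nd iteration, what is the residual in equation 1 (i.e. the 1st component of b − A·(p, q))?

-0.1853

Iteration 1:
  p = (2 - (-1)·-0.2000) / (3) = 0.6000
  q = (10 - (2)·0.6000) / (6) = 1.4667
Iteration 2:
  p = (2 - (-1)·1.4667) / (3) = 1.1556
  q = (10 - (2)·1.1556) / (6) = 1.2815
Residual b − A·x = (-0.1853, -0.0002)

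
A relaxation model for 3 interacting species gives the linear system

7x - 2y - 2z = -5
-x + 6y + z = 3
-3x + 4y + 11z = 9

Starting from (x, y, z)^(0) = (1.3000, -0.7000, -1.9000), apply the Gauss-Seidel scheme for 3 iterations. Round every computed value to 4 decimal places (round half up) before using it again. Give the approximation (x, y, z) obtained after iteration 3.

Iteration 1:
  x = (-5 - (-2)·-0.7000 - (-2)·-1.9000) / (7) = -1.4571
  y = (3 - (-1)·-1.4571 - (1)·-1.9000) / (6) = 0.5738
  z = (9 - (-3)·-1.4571 - (4)·0.5738) / (11) = 0.2121
Iteration 2:
  x = (-5 - (-2)·0.5738 - (-2)·0.2121) / (7) = -0.4897
  y = (3 - (-1)·-0.4897 - (1)·0.2121) / (6) = 0.3830
  z = (9 - (-3)·-0.4897 - (4)·0.3830) / (11) = 0.5454
Iteration 3:
  x = (-5 - (-2)·0.3830 - (-2)·0.5454) / (7) = -0.4490
  y = (3 - (-1)·-0.4490 - (1)·0.5454) / (6) = 0.3343
  z = (9 - (-3)·-0.4490 - (4)·0.3343) / (11) = 0.5742

(-0.4490, 0.3343, 0.5742)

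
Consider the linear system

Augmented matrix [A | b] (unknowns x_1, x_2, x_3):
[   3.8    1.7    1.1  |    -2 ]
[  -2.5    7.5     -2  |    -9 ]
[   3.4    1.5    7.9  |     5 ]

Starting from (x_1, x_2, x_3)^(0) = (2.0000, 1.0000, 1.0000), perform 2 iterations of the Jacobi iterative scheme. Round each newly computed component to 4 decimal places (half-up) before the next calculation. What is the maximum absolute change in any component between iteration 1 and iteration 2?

1.6449

Iteration 1:
  x_1 = (-2 - (1.7)·1.0000 - (1.1)·1.0000) / (3.8) = -1.2632
  x_2 = (-9 - (-2.5)·2.0000 - (-2)·1.0000) / (7.5) = -0.2667
  x_3 = (5 - (3.4)·2.0000 - (1.5)·1.0000) / (7.9) = -0.4177
Iteration 2:
  x_1 = (-2 - (1.7)·-0.2667 - (1.1)·-0.4177) / (3.8) = -0.2861
  x_2 = (-9 - (-2.5)·-1.2632 - (-2)·-0.4177) / (7.5) = -1.7325
  x_3 = (5 - (3.4)·-1.2632 - (1.5)·-0.2667) / (7.9) = 1.2272
Change: (0.9771, -1.4658, 1.6449) → max |·| = 1.6449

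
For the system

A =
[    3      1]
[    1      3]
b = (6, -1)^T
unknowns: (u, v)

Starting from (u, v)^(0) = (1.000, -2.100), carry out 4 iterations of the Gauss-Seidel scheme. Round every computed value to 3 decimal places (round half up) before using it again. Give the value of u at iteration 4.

2.375

Iteration 1:
  u = (6 - (1)·-2.100) / (3) = 2.700
  v = (-1 - (1)·2.700) / (3) = -1.233
Iteration 2:
  u = (6 - (1)·-1.233) / (3) = 2.411
  v = (-1 - (1)·2.411) / (3) = -1.137
Iteration 3:
  u = (6 - (1)·-1.137) / (3) = 2.379
  v = (-1 - (1)·2.379) / (3) = -1.126
Iteration 4:
  u = (6 - (1)·-1.126) / (3) = 2.375
  v = (-1 - (1)·2.375) / (3) = -1.125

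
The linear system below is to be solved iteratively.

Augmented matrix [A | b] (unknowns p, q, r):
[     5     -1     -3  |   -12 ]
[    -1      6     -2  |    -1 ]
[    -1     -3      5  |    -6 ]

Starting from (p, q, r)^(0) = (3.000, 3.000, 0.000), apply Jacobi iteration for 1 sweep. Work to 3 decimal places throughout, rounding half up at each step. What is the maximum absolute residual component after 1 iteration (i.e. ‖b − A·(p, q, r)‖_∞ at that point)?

Iteration 1:
  p = (-12 - (-1)·3.000 - (-3)·0.000) / (5) = -1.800
  q = (-1 - (-1)·3.000 - (-2)·0.000) / (6) = 0.333
  r = (-6 - (-1)·3.000 - (-3)·3.000) / (5) = 1.200
Residual b − A·x = (0.933, -2.398, -12.801); ∞-norm = 12.801

12.801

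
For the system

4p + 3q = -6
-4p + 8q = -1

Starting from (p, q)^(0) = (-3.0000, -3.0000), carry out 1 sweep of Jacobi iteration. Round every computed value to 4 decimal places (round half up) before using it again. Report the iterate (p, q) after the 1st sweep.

(0.7500, -1.6250)

Iteration 1:
  p = (-6 - (3)·-3.0000) / (4) = 0.7500
  q = (-1 - (-4)·-3.0000) / (8) = -1.6250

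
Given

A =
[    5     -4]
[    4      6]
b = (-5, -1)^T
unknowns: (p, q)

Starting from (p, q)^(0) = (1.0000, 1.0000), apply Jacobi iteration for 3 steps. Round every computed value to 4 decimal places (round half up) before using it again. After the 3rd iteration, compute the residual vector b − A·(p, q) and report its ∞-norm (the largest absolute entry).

3.9106

Iteration 1:
  p = (-5 - (-4)·1.0000) / (5) = -0.2000
  q = (-1 - (4)·1.0000) / (6) = -0.8333
Iteration 2:
  p = (-5 - (-4)·-0.8333) / (5) = -1.6666
  q = (-1 - (4)·-0.2000) / (6) = -0.0333
Iteration 3:
  p = (-5 - (-4)·-0.0333) / (5) = -1.0266
  q = (-1 - (4)·-1.6666) / (6) = 0.9444
Residual b − A·x = (3.9106, -2.5600); ∞-norm = 3.9106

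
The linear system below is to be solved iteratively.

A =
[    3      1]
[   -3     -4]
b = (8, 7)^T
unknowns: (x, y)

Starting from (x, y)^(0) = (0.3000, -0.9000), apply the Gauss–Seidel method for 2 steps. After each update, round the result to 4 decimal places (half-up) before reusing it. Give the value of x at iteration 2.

3.9917

Iteration 1:
  x = (8 - (1)·-0.9000) / (3) = 2.9667
  y = (7 - (-3)·2.9667) / (-4) = -3.9750
Iteration 2:
  x = (8 - (1)·-3.9750) / (3) = 3.9917
  y = (7 - (-3)·3.9917) / (-4) = -4.7438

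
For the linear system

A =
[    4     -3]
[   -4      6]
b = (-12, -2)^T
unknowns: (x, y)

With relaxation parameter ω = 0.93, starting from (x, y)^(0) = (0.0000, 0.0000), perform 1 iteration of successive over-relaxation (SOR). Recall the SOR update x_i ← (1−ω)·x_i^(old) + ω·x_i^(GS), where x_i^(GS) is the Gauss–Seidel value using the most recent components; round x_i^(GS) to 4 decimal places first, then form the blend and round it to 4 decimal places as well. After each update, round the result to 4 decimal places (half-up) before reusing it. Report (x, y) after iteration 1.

Iteration 1:
  x: GS value = (-12 - (-3)·0.0000) / (4) = -3.0000;  x ← (1−ω)·0.0000 + ω·-3.0000 = -2.7900
  y: GS value = (-2 - (-4)·-2.7900) / (6) = -2.1933;  y ← (1−ω)·0.0000 + ω·-2.1933 = -2.0398

(-2.7900, -2.0398)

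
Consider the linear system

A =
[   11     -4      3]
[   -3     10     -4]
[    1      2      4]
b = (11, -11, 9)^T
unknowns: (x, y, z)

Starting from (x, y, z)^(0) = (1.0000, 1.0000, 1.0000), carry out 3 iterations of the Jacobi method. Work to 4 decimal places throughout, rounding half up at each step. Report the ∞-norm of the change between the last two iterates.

Iteration 1:
  x = (11 - (-4)·1.0000 - (3)·1.0000) / (11) = 1.0909
  y = (-11 - (-3)·1.0000 - (-4)·1.0000) / (10) = -0.4000
  z = (9 - (1)·1.0000 - (2)·1.0000) / (4) = 1.5000
Iteration 2:
  x = (11 - (-4)·-0.4000 - (3)·1.5000) / (11) = 0.4455
  y = (-11 - (-3)·1.0909 - (-4)·1.5000) / (10) = -0.1727
  z = (9 - (1)·1.0909 - (2)·-0.4000) / (4) = 2.1773
Iteration 3:
  x = (11 - (-4)·-0.1727 - (3)·2.1773) / (11) = 0.3434
  y = (-11 - (-3)·0.4455 - (-4)·2.1773) / (10) = -0.0954
  z = (9 - (1)·0.4455 - (2)·-0.1727) / (4) = 2.2250
Change: (-0.1021, 0.0773, 0.0477) → max |·| = 0.1021

0.1021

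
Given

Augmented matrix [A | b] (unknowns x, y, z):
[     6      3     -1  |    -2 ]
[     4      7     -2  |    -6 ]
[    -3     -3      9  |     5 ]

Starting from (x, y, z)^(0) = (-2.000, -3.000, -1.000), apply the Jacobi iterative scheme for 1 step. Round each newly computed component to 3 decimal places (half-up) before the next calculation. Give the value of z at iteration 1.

Iteration 1:
  x = (-2 - (3)·-3.000 - (-1)·-1.000) / (6) = 1.000
  y = (-6 - (4)·-2.000 - (-2)·-1.000) / (7) = 0.000
  z = (5 - (-3)·-2.000 - (-3)·-3.000) / (9) = -1.111

-1.111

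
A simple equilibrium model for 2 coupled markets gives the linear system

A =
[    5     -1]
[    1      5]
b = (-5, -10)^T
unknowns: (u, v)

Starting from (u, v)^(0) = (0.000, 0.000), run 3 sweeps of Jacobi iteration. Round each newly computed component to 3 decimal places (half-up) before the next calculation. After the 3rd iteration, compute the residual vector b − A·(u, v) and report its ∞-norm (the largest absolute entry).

Iteration 1:
  u = (-5 - (-1)·0.000) / (5) = -1.000
  v = (-10 - (1)·0.000) / (5) = -2.000
Iteration 2:
  u = (-5 - (-1)·-2.000) / (5) = -1.400
  v = (-10 - (1)·-1.000) / (5) = -1.800
Iteration 3:
  u = (-5 - (-1)·-1.800) / (5) = -1.360
  v = (-10 - (1)·-1.400) / (5) = -1.720
Residual b − A·x = (0.080, -0.040); ∞-norm = 0.080

0.080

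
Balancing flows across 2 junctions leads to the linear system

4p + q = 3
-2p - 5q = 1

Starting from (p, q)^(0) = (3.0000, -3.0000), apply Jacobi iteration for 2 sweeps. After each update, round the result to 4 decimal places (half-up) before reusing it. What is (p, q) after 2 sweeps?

Iteration 1:
  p = (3 - (1)·-3.0000) / (4) = 1.5000
  q = (1 - (-2)·3.0000) / (-5) = -1.4000
Iteration 2:
  p = (3 - (1)·-1.4000) / (4) = 1.1000
  q = (1 - (-2)·1.5000) / (-5) = -0.8000

(1.1000, -0.8000)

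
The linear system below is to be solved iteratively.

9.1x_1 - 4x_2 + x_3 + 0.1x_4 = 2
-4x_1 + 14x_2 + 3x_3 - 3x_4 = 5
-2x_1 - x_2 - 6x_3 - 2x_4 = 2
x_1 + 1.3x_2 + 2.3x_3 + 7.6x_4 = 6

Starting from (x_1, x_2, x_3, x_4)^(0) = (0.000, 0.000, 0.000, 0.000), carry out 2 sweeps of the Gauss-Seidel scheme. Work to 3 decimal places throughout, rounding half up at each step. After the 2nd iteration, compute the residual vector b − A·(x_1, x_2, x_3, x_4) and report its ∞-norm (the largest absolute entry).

1.788

Iteration 1:
  x_1 = (2 - (-4)·0.000 - (1)·0.000 - (0.1)·0.000) / (9.1) = 0.220
  x_2 = (5 - (-4)·0.220 - (3)·0.000 - (-3)·0.000) / (14) = 0.420
  x_3 = (2 - (-2)·0.220 - (-1)·0.420 - (-2)·0.000) / (-6) = -0.477
  x_4 = (6 - (1)·0.220 - (1.3)·0.420 - (2.3)·-0.477) / (7.6) = 0.833
Iteration 2:
  x_1 = (2 - (-4)·0.420 - (1)·-0.477 - (0.1)·0.833) / (9.1) = 0.448
  x_2 = (5 - (-4)·0.448 - (3)·-0.477 - (-3)·0.833) / (14) = 0.766
  x_3 = (2 - (-2)·0.448 - (-1)·0.766 - (-2)·0.833) / (-6) = -0.888
  x_4 = (6 - (1)·0.448 - (1.3)·0.766 - (2.3)·-0.888) / (7.6) = 0.868
Residual b − A·x = (1.788, 1.336, 0.070, 0.002); ∞-norm = 1.788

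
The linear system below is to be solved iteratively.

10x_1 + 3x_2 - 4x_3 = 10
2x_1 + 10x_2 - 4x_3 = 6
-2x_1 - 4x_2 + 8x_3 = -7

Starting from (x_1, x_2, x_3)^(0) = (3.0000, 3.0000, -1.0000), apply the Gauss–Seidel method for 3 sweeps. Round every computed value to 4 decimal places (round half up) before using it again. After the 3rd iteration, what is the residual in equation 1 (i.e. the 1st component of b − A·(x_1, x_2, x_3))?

Iteration 1:
  x_1 = (10 - (3)·3.0000 - (-4)·-1.0000) / (10) = -0.3000
  x_2 = (6 - (2)·-0.3000 - (-4)·-1.0000) / (10) = 0.2600
  x_3 = (-7 - (-2)·-0.3000 - (-4)·0.2600) / (8) = -0.8200
Iteration 2:
  x_1 = (10 - (3)·0.2600 - (-4)·-0.8200) / (10) = 0.5940
  x_2 = (6 - (2)·0.5940 - (-4)·-0.8200) / (10) = 0.1532
  x_3 = (-7 - (-2)·0.5940 - (-4)·0.1532) / (8) = -0.6499
Iteration 3:
  x_1 = (10 - (3)·0.1532 - (-4)·-0.6499) / (10) = 0.6941
  x_2 = (6 - (2)·0.6941 - (-4)·-0.6499) / (10) = 0.2012
  x_3 = (-7 - (-2)·0.6941 - (-4)·0.2012) / (8) = -0.6009
Residual b − A·x = (0.0518, 0.1962, 0.0002)

0.0518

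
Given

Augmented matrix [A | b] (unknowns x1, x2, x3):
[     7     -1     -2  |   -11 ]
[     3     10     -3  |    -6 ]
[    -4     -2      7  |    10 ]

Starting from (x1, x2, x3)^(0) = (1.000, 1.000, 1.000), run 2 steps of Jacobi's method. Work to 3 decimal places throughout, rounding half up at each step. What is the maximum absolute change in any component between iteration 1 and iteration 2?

Iteration 1:
  x1 = (-11 - (-1)·1.000 - (-2)·1.000) / (7) = -1.143
  x2 = (-6 - (3)·1.000 - (-3)·1.000) / (10) = -0.600
  x3 = (10 - (-4)·1.000 - (-2)·1.000) / (7) = 2.286
Iteration 2:
  x1 = (-11 - (-1)·-0.600 - (-2)·2.286) / (7) = -1.004
  x2 = (-6 - (3)·-1.143 - (-3)·2.286) / (10) = 0.429
  x3 = (10 - (-4)·-1.143 - (-2)·-0.600) / (7) = 0.604
Change: (0.139, 1.029, -1.682) → max |·| = 1.682

1.682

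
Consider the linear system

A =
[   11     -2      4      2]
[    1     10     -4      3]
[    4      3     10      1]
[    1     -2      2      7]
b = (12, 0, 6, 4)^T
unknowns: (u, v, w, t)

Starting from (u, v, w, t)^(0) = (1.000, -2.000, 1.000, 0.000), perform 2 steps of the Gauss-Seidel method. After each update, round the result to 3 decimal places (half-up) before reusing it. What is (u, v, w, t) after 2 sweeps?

Iteration 1:
  u = (12 - (-2)·-2.000 - (4)·1.000 - (2)·0.000) / (11) = 0.364
  v = (0 - (1)·0.364 - (-4)·1.000 - (3)·0.000) / (10) = 0.364
  w = (6 - (4)·0.364 - (3)·0.364 - (1)·0.000) / (10) = 0.345
  t = (4 - (1)·0.364 - (-2)·0.364 - (2)·0.345) / (7) = 0.525
Iteration 2:
  u = (12 - (-2)·0.364 - (4)·0.345 - (2)·0.525) / (11) = 0.936
  v = (0 - (1)·0.936 - (-4)·0.345 - (3)·0.525) / (10) = -0.113
  w = (6 - (4)·0.936 - (3)·-0.113 - (1)·0.525) / (10) = 0.207
  t = (4 - (1)·0.936 - (-2)·-0.113 - (2)·0.207) / (7) = 0.346

(0.936, -0.113, 0.207, 0.346)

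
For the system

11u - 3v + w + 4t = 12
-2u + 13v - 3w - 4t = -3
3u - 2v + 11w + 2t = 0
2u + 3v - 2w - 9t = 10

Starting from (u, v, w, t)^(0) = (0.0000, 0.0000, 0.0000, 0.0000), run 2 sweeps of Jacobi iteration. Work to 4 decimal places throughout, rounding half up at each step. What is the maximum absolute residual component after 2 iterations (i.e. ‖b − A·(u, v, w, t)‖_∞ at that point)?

Iteration 1:
  u = (12 - (-3)·0.0000 - (1)·0.0000 - (4)·0.0000) / (11) = 1.0909
  v = (-3 - (-2)·0.0000 - (-3)·0.0000 - (-4)·0.0000) / (13) = -0.2308
  w = (0 - (3)·0.0000 - (-2)·0.0000 - (2)·0.0000) / (11) = 0.0000
  t = (10 - (2)·0.0000 - (3)·0.0000 - (-2)·0.0000) / (-9) = -1.1111
Iteration 2:
  u = (12 - (-3)·-0.2308 - (1)·0.0000 - (4)·-1.1111) / (11) = 1.4320
  v = (-3 - (-2)·1.0909 - (-3)·0.0000 - (-4)·-1.1111) / (13) = -0.4048
  w = (0 - (3)·1.0909 - (-2)·-0.2308 - (2)·-1.1111) / (11) = -0.1375
  t = (10 - (2)·1.0909 - (3)·-0.2308 - (-2)·0.0000) / (-9) = -0.9456
Residual b − A·x = (-1.0465, 0.9315, -1.7019, -0.4350); ∞-norm = 1.7019

1.7019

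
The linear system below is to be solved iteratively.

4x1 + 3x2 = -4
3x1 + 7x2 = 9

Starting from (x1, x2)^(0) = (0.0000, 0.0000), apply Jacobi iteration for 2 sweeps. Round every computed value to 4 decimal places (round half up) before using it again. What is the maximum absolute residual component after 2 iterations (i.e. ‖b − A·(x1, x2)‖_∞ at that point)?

Iteration 1:
  x1 = (-4 - (3)·0.0000) / (4) = -1.0000
  x2 = (9 - (3)·0.0000) / (7) = 1.2857
Iteration 2:
  x1 = (-4 - (3)·1.2857) / (4) = -1.9643
  x2 = (9 - (3)·-1.0000) / (7) = 1.7143
Residual b − A·x = (-1.2857, 2.8928); ∞-norm = 2.8928

2.8928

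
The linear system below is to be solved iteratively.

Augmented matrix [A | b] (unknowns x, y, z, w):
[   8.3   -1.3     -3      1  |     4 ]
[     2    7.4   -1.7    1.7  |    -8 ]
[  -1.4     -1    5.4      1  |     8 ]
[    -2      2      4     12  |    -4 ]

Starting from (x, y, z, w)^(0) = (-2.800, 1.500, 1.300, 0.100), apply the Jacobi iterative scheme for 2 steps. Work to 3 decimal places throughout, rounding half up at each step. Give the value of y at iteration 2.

Iteration 1:
  x = (4 - (-1.3)·1.500 - (-3)·1.300 - (1)·0.100) / (8.3) = 1.175
  y = (-8 - (2)·-2.800 - (-1.7)·1.300 - (1.7)·0.100) / (7.4) = -0.049
  z = (8 - (-1.4)·-2.800 - (-1)·1.500 - (1)·0.100) / (5.4) = 1.015
  w = (-4 - (-2)·-2.800 - (2)·1.500 - (4)·1.300) / (12) = -1.483
Iteration 2:
  x = (4 - (-1.3)·-0.049 - (-3)·1.015 - (1)·-1.483) / (8.3) = 1.020
  y = (-8 - (2)·1.175 - (-1.7)·1.015 - (1.7)·-1.483) / (7.4) = -0.825
  z = (8 - (-1.4)·1.175 - (-1)·-0.049 - (1)·-1.483) / (5.4) = 2.052
  w = (-4 - (-2)·1.175 - (2)·-0.049 - (4)·1.015) / (12) = -0.468

-0.825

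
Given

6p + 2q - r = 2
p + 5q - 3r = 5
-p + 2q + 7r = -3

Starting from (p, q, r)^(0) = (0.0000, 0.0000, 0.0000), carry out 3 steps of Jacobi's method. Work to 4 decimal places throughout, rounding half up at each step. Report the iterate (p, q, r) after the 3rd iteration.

Iteration 1:
  p = (2 - (2)·0.0000 - (-1)·0.0000) / (6) = 0.3333
  q = (5 - (1)·0.0000 - (-3)·0.0000) / (5) = 1.0000
  r = (-3 - (-1)·0.0000 - (2)·0.0000) / (7) = -0.4286
Iteration 2:
  p = (2 - (2)·1.0000 - (-1)·-0.4286) / (6) = -0.0714
  q = (5 - (1)·0.3333 - (-3)·-0.4286) / (5) = 0.6762
  r = (-3 - (-1)·0.3333 - (2)·1.0000) / (7) = -0.6667
Iteration 3:
  p = (2 - (2)·0.6762 - (-1)·-0.6667) / (6) = -0.0032
  q = (5 - (1)·-0.0714 - (-3)·-0.6667) / (5) = 0.6143
  r = (-3 - (-1)·-0.0714 - (2)·0.6762) / (7) = -0.6320

(-0.0032, 0.6143, -0.6320)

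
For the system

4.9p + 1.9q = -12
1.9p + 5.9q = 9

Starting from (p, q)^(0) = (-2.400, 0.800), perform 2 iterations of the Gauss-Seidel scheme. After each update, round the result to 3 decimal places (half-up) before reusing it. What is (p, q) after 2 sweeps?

(-3.385, 2.616)

Iteration 1:
  p = (-12 - (1.9)·0.800) / (4.9) = -2.759
  q = (9 - (1.9)·-2.759) / (5.9) = 2.414
Iteration 2:
  p = (-12 - (1.9)·2.414) / (4.9) = -3.385
  q = (9 - (1.9)·-3.385) / (5.9) = 2.616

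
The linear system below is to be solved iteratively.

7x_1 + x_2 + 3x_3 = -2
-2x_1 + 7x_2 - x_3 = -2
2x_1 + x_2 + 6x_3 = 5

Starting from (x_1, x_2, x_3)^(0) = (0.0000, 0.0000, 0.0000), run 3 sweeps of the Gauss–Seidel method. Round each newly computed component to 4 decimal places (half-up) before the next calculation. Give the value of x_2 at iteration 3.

Iteration 1:
  x_1 = (-2 - (1)·0.0000 - (3)·0.0000) / (7) = -0.2857
  x_2 = (-2 - (-2)·-0.2857 - (-1)·0.0000) / (7) = -0.3673
  x_3 = (5 - (2)·-0.2857 - (1)·-0.3673) / (6) = 0.9898
Iteration 2:
  x_1 = (-2 - (1)·-0.3673 - (3)·0.9898) / (7) = -0.6574
  x_2 = (-2 - (-2)·-0.6574 - (-1)·0.9898) / (7) = -0.3321
  x_3 = (5 - (2)·-0.6574 - (1)·-0.3321) / (6) = 1.1078
Iteration 3:
  x_1 = (-2 - (1)·-0.3321 - (3)·1.1078) / (7) = -0.7130
  x_2 = (-2 - (-2)·-0.7130 - (-1)·1.1078) / (7) = -0.3312
  x_3 = (5 - (2)·-0.7130 - (1)·-0.3312) / (6) = 1.1262

-0.3312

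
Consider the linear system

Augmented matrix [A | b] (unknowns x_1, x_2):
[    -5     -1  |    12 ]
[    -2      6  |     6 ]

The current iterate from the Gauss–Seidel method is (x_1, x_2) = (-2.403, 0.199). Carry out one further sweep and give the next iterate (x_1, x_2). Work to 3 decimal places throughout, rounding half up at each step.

(-2.440, 0.187)

One sweep:
  x_1 = (12 - (-1)·0.199) / (-5) = -2.440
  x_2 = (6 - (-2)·-2.440) / (6) = 0.187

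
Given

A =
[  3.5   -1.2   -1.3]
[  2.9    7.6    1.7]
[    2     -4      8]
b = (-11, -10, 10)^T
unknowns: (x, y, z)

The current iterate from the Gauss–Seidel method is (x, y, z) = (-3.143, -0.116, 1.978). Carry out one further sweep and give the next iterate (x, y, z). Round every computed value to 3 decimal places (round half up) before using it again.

One sweep:
  x = (-11 - (-1.2)·-0.116 - (-1.3)·1.978) / (3.5) = -2.448
  y = (-10 - (2.9)·-2.448 - (1.7)·1.978) / (7.6) = -0.824
  z = (10 - (2)·-2.448 - (-4)·-0.824) / (8) = 1.450

(-2.448, -0.824, 1.450)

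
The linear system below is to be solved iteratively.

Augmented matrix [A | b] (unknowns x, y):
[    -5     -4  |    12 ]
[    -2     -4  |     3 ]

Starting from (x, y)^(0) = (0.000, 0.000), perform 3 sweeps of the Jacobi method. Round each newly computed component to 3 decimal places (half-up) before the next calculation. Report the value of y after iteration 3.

Iteration 1:
  x = (12 - (-4)·0.000) / (-5) = -2.400
  y = (3 - (-2)·0.000) / (-4) = -0.750
Iteration 2:
  x = (12 - (-4)·-0.750) / (-5) = -1.800
  y = (3 - (-2)·-2.400) / (-4) = 0.450
Iteration 3:
  x = (12 - (-4)·0.450) / (-5) = -2.760
  y = (3 - (-2)·-1.800) / (-4) = 0.150

0.150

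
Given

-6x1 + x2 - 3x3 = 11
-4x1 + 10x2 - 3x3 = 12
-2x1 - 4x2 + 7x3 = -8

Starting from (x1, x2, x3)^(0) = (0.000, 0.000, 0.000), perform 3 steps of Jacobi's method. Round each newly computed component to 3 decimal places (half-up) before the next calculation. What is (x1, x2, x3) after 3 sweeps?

(-1.322, 0.481, -1.375)

Iteration 1:
  x1 = (11 - (1)·0.000 - (-3)·0.000) / (-6) = -1.833
  x2 = (12 - (-4)·0.000 - (-3)·0.000) / (10) = 1.200
  x3 = (-8 - (-2)·0.000 - (-4)·0.000) / (7) = -1.143
Iteration 2:
  x1 = (11 - (1)·1.200 - (-3)·-1.143) / (-6) = -1.062
  x2 = (12 - (-4)·-1.833 - (-3)·-1.143) / (10) = 0.124
  x3 = (-8 - (-2)·-1.833 - (-4)·1.200) / (7) = -0.981
Iteration 3:
  x1 = (11 - (1)·0.124 - (-3)·-0.981) / (-6) = -1.322
  x2 = (12 - (-4)·-1.062 - (-3)·-0.981) / (10) = 0.481
  x3 = (-8 - (-2)·-1.062 - (-4)·0.124) / (7) = -1.375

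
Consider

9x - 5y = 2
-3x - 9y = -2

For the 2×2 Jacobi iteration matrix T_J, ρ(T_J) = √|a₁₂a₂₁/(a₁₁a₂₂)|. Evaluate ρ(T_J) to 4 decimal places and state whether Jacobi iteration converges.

a₁₂a₂₁/(a₁₁a₂₂) = (-5)·(-3) / ((9)·(-9)) = -0.185185
ρ = √|-0.185185| = √0.185185 = 0.4303
ρ < 1, so Jacobi converges

0.4303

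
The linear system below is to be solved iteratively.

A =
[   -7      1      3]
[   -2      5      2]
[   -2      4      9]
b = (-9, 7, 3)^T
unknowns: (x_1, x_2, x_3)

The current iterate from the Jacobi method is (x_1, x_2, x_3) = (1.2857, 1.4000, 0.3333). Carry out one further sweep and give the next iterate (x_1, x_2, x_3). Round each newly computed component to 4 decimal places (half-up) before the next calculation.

(1.6286, 1.7810, -0.0032)

One sweep:
  x_1 = (-9 - (1)·1.4000 - (3)·0.3333) / (-7) = 1.6286
  x_2 = (7 - (-2)·1.2857 - (2)·0.3333) / (5) = 1.7810
  x_3 = (3 - (-2)·1.2857 - (4)·1.4000) / (9) = -0.0032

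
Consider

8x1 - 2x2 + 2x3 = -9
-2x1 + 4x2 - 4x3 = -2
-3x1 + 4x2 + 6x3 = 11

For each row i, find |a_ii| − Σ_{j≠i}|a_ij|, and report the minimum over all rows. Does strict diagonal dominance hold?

-2

row 1: |8| − (2+2) = 4
row 2: |4| − (2+4) = -2
row 3: |6| − (3+4) = -1
minimum over rows = -2 → not strictly diagonally dominant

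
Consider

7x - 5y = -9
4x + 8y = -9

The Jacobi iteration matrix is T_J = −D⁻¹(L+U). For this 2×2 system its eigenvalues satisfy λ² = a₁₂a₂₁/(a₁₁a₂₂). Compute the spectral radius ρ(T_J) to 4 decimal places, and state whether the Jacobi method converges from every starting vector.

0.5976

a₁₂a₂₁/(a₁₁a₂₂) = (-5)·(4) / ((7)·(8)) = -0.357143
ρ = √|-0.357143| = √0.357143 = 0.5976
ρ < 1, so Jacobi converges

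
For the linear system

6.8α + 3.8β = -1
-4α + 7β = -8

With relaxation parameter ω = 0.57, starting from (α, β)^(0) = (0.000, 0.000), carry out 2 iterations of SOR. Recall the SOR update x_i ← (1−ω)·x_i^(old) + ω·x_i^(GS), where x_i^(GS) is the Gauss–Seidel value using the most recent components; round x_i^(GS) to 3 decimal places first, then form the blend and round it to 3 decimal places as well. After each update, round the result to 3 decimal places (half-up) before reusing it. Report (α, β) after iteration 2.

(0.096, -0.912)

Iteration 1:
  α: GS value = (-1 - (3.8)·0.000) / (6.8) = -0.147;  α ← (1−ω)·0.000 + ω·-0.147 = -0.084
  β: GS value = (-8 - (-4)·-0.084) / (7) = -1.191;  β ← (1−ω)·0.000 + ω·-1.191 = -0.679
Iteration 2:
  α: GS value = (-1 - (3.8)·-0.679) / (6.8) = 0.232;  α ← (1−ω)·-0.084 + ω·0.232 = 0.096
  β: GS value = (-8 - (-4)·0.096) / (7) = -1.088;  β ← (1−ω)·-0.679 + ω·-1.088 = -0.912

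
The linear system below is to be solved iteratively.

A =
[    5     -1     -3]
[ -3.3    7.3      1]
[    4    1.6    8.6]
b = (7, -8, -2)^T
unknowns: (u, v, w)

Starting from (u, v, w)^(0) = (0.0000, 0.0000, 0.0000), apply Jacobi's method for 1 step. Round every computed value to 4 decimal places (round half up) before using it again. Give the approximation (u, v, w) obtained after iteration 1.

(1.4000, -1.0959, -0.2326)

Iteration 1:
  u = (7 - (-1)·0.0000 - (-3)·0.0000) / (5) = 1.4000
  v = (-8 - (-3.3)·0.0000 - (1)·0.0000) / (7.3) = -1.0959
  w = (-2 - (4)·0.0000 - (1.6)·0.0000) / (8.6) = -0.2326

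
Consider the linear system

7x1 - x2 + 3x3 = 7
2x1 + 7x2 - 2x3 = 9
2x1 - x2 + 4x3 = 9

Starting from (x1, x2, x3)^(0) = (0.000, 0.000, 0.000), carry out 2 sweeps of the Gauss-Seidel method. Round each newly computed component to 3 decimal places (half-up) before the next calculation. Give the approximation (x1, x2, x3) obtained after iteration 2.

Iteration 1:
  x1 = (7 - (-1)·0.000 - (3)·0.000) / (7) = 1.000
  x2 = (9 - (2)·1.000 - (-2)·0.000) / (7) = 1.000
  x3 = (9 - (2)·1.000 - (-1)·1.000) / (4) = 2.000
Iteration 2:
  x1 = (7 - (-1)·1.000 - (3)·2.000) / (7) = 0.286
  x2 = (9 - (2)·0.286 - (-2)·2.000) / (7) = 1.775
  x3 = (9 - (2)·0.286 - (-1)·1.775) / (4) = 2.551

(0.286, 1.775, 2.551)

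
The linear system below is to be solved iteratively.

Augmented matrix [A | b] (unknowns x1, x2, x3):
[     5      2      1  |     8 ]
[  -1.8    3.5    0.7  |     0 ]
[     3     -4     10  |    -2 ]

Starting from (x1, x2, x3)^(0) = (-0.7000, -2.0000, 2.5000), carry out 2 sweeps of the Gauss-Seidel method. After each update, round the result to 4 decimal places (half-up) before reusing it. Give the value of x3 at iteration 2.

-0.2975

Iteration 1:
  x1 = (8 - (2)·-2.0000 - (1)·2.5000) / (5) = 1.9000
  x2 = (0 - (-1.8)·1.9000 - (0.7)·2.5000) / (3.5) = 0.4771
  x3 = (-2 - (3)·1.9000 - (-4)·0.4771) / (10) = -0.5792
Iteration 2:
  x1 = (8 - (2)·0.4771 - (1)·-0.5792) / (5) = 1.5250
  x2 = (0 - (-1.8)·1.5250 - (0.7)·-0.5792) / (3.5) = 0.9001
  x3 = (-2 - (3)·1.5250 - (-4)·0.9001) / (10) = -0.2975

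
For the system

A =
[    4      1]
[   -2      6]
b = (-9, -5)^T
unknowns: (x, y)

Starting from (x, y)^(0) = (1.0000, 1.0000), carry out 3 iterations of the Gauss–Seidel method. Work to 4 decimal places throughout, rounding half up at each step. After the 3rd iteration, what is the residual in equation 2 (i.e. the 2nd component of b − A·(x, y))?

0.0002

Iteration 1:
  x = (-9 - (1)·1.0000) / (4) = -2.5000
  y = (-5 - (-2)·-2.5000) / (6) = -1.6667
Iteration 2:
  x = (-9 - (1)·-1.6667) / (4) = -1.8333
  y = (-5 - (-2)·-1.8333) / (6) = -1.4444
Iteration 3:
  x = (-9 - (1)·-1.4444) / (4) = -1.8889
  y = (-5 - (-2)·-1.8889) / (6) = -1.4630
Residual b − A·x = (0.0186, 0.0002)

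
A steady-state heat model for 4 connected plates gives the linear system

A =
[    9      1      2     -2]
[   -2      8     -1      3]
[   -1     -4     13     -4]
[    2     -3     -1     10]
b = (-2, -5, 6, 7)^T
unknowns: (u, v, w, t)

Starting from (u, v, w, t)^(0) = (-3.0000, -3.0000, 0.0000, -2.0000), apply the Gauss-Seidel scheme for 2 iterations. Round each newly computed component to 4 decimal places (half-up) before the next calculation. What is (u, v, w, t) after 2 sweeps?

Iteration 1:
  u = (-2 - (1)·-3.0000 - (2)·0.0000 - (-2)·-2.0000) / (9) = -0.3333
  v = (-5 - (-2)·-0.3333 - (-1)·0.0000 - (3)·-2.0000) / (8) = 0.0417
  w = (6 - (-1)·-0.3333 - (-4)·0.0417 - (-4)·-2.0000) / (13) = -0.1667
  t = (7 - (2)·-0.3333 - (-3)·0.0417 - (-1)·-0.1667) / (10) = 0.7625
Iteration 2:
  u = (-2 - (1)·0.0417 - (2)·-0.1667 - (-2)·0.7625) / (9) = -0.0204
  v = (-5 - (-2)·-0.0204 - (-1)·-0.1667 - (3)·0.7625) / (8) = -0.9369
  w = (6 - (-1)·-0.0204 - (-4)·-0.9369 - (-4)·0.7625) / (13) = 0.4063
  t = (7 - (2)·-0.0204 - (-3)·-0.9369 - (-1)·0.4063) / (10) = 0.4636

(-0.0204, -0.9369, 0.4063, 0.4636)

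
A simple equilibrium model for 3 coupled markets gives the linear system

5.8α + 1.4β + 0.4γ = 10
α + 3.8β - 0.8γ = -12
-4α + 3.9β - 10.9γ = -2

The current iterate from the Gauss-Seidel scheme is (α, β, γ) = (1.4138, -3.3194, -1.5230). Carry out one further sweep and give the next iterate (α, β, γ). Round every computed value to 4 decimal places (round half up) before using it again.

(2.6304, -4.1707, -2.2741)

One sweep:
  α = (10 - (1.4)·-3.3194 - (0.4)·-1.5230) / (5.8) = 2.6304
  β = (-12 - (1)·2.6304 - (-0.8)·-1.5230) / (3.8) = -4.1707
  γ = (-2 - (-4)·2.6304 - (3.9)·-4.1707) / (-10.9) = -2.2741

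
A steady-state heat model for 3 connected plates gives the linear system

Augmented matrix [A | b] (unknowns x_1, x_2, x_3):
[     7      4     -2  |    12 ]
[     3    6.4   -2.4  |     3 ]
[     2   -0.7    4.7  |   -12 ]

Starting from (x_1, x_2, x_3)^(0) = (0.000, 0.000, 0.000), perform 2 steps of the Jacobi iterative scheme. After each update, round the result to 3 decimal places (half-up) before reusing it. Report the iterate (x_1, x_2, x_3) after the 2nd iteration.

Iteration 1:
  x_1 = (12 - (4)·0.000 - (-2)·0.000) / (7) = 1.714
  x_2 = (3 - (3)·0.000 - (-2.4)·0.000) / (6.4) = 0.469
  x_3 = (-12 - (2)·0.000 - (-0.7)·0.000) / (4.7) = -2.553
Iteration 2:
  x_1 = (12 - (4)·0.469 - (-2)·-2.553) / (7) = 0.717
  x_2 = (3 - (3)·1.714 - (-2.4)·-2.553) / (6.4) = -1.292
  x_3 = (-12 - (2)·1.714 - (-0.7)·0.469) / (4.7) = -3.213

(0.717, -1.292, -3.213)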